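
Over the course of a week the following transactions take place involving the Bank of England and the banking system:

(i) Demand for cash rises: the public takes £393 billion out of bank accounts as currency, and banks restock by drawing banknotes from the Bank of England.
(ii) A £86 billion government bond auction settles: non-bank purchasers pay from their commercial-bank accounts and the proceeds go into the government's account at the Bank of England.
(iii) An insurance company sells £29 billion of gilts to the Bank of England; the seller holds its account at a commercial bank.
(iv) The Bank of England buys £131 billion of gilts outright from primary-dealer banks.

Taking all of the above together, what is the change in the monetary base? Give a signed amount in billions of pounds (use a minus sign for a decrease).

Currency withdrawal £393 billion: just a shift between currency and reserves — both are base money → 0.
Government account inflow £86 billion: reserves shift to a non-base liability → −£86B.
Asset purchase (from non-banks) £29 billion: Bank of England balance sheet expands → +£29B.
OMO purchase (from banks) £131 billion: Bank of England balance sheet expands → +£131B.
Net: 0 − 86 + 29 + 131 = +£74 billion.

+£74 billion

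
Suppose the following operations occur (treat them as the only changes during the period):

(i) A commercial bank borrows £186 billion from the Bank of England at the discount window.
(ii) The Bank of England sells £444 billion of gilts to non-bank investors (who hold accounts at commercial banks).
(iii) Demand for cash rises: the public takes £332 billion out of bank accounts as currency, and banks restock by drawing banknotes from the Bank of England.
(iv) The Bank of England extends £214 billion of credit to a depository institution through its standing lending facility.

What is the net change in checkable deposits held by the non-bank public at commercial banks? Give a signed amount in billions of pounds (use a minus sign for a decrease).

-£776 billion

Bank of England balance sheet:
  Assets:      Securities −£444B, Loans to banks +£400B
  Liabilities: Bank reserves −£376B, Currency in circulation +£332B
Commercial banking system:
  Assets:      Reserves at CB −£376B
  Liabilities: Checkable deposits −£776B, Borrowings from CB +£400B
So the change in checkable deposits held by the non-bank public at commercial banks is -£776 billion.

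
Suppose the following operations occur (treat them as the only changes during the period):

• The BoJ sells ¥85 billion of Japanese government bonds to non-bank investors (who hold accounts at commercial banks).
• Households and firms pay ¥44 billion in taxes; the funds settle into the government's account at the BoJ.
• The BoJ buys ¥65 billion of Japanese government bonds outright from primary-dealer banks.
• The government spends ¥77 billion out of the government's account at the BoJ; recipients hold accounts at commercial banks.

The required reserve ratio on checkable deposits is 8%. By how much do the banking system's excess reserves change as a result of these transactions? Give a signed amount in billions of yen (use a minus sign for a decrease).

Asset sale (to non-banks) ¥85 billion: reserves −¥85B, deposits −¥85B.
Government account inflow ¥44 billion: reserves −¥44B, deposits −¥44B.
OMO purchase (from banks) ¥65 billion: reserves +¥65B, deposits 0.
Government spending ¥77 billion: reserves +¥77B, deposits +¥77B.
Totals: Δreserves = +¥13B, Δdeposits = −¥52B.
Δrequired reserves = 8% × −¥52B = −¥4.16B.
Δexcess reserves = Δreserves − Δrequired = +¥13B − (−¥4.16B) = +¥17.16 billion.

+¥17.16 billion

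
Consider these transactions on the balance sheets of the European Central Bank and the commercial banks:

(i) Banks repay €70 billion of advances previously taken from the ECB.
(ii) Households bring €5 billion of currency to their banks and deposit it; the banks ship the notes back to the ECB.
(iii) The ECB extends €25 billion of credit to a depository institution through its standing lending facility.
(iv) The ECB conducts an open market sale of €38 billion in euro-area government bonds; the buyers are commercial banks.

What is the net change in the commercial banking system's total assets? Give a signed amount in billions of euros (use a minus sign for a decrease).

ECB balance sheet:
  Assets:      Securities −€38B, Loans to banks −€45B
  Liabilities: Bank reserves −€78B, Currency in circulation −€5B
Commercial banking system:
  Assets:      Reserves at CB −€78B, Securities +€38B
  Liabilities: Checkable deposits +€5B, Borrowings from CB −€45B
Change in total bank assets = -€40 billion.

-€40 billion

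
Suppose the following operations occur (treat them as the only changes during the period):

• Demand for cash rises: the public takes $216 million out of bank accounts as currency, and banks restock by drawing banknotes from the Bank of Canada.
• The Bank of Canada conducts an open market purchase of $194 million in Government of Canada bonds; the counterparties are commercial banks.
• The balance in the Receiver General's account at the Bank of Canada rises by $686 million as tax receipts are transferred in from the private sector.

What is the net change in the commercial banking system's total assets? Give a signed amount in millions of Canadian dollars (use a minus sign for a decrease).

-$902 million

Bank of Canada balance sheet:
  Assets:      Securities +$194M
  Liabilities: Bank reserves −$708M, Currency in circulation +$216M, Government deposits +$686M
Commercial banking system:
  Assets:      Reserves at CB −$708M, Securities −$194M
  Liabilities: Checkable deposits −$902M
Change in total bank assets = -$902 million.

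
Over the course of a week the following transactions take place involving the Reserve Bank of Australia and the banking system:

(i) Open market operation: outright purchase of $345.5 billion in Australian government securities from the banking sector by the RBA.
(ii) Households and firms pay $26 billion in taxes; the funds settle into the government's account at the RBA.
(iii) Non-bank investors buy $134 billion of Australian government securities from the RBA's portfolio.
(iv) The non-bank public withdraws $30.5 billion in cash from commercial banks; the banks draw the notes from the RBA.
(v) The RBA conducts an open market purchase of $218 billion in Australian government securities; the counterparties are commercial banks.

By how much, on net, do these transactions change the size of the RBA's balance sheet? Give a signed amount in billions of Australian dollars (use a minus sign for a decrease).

+$429.5 billion

OMO purchase (from banks) $345.5 billion: an RBA asset is acquired → +$345.5B.
Government account inflow $26 billion: only the composition of liabilities changes → 0.
Asset sale (to non-banks) $134 billion: an RBA asset is shed → −$134B.
Currency withdrawal $30.5 billion: only the composition of liabilities changes → 0.
OMO purchase (from banks) $218 billion: an RBA asset is acquired → +$218B.
Net: 345.5 + 0 − 134 + 0 + 218 = +$429.5 billion.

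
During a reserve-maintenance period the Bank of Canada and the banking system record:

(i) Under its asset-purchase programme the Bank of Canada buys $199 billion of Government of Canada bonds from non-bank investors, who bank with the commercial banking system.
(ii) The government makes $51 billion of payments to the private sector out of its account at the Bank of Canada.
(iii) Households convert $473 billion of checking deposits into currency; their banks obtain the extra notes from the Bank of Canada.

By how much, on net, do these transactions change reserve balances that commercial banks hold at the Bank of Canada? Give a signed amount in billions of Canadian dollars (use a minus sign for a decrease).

-$223 billion

Bank of Canada balance sheet:
  Assets:      Securities +$199B
  Liabilities: Bank reserves −$223B, Currency in circulation +$473B, Government deposits −$51B
So the change in reserve balances that commercial banks hold at the Bank of Canada is -$223 billion.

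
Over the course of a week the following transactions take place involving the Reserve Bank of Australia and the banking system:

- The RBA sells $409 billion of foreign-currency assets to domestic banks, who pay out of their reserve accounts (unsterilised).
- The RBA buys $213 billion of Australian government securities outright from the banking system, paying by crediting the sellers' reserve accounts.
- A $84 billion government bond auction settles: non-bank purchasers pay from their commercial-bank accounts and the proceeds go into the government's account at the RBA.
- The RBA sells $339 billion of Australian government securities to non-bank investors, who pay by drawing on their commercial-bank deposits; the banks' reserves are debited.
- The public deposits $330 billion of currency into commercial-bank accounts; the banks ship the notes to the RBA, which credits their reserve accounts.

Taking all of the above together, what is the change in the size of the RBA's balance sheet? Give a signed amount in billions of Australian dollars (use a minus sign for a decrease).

-$535 billion

RBA balance sheet:
  Assets:      Securities −$126B, Foreign assets −$409B
  Liabilities: Bank reserves −$289B, Currency in circulation −$330B, Government deposits +$84B
Commercial banking system:
  Assets:      Reserves at CB −$289B, Securities −$213B, Foreign assets +$409B
  Liabilities: Checkable deposits −$93B
Change in total RBA assets = -$535 billion.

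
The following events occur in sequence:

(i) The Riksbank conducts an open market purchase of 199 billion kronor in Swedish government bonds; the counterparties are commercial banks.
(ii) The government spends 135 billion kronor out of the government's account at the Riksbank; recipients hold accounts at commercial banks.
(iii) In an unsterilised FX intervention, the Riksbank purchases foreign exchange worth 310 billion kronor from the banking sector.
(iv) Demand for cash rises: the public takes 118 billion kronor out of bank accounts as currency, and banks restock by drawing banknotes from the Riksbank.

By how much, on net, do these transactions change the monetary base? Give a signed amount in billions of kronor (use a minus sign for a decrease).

OMO purchase (from banks) 199 billion kronor: Riksbank balance sheet expands → +199B.
Government spending 135 billion kronor: a non-base liability converts back to reserves → +135B.
FX purchase 310 billion kronor: Riksbank balance sheet expands → +310B.
Currency withdrawal 118 billion kronor: just a shift between currency and reserves — both are base money → 0.
Net: 199 + 135 + 310 + 0 = +644 billion.

+644 billion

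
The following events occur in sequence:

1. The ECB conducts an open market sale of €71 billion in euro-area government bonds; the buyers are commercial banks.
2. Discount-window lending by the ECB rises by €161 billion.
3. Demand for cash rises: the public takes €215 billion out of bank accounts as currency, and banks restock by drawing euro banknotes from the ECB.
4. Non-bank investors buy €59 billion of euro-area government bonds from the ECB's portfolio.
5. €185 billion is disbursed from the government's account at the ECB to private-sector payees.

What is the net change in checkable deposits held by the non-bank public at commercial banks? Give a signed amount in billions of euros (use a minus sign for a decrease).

OMO sale (to banks) €71 billion: the counterparty is a bank, so public deposits are unchanged → 0.
Discount-window loan €161 billion: the counterparty is a bank, so public deposits are unchanged → 0.
Currency withdrawal €215 billion: non-bank counterparties' bank balances fall → −€215B.
Asset sale (to non-banks) €59 billion: non-bank counterparties' bank balances fall → −€59B.
Government spending €185 billion: non-bank counterparties' bank balances rise → +€185B.
Net: 0 + 0 − 215 − 59 + 185 = -€89 billion.

-€89 billion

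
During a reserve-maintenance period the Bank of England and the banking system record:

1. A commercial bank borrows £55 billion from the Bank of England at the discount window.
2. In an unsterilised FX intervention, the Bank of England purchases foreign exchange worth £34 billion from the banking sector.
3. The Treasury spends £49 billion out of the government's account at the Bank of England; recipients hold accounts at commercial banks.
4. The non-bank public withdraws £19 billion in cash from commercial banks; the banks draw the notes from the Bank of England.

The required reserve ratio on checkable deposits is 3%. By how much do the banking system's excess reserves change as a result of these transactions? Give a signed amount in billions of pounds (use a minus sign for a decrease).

+£118.1 billion

Discount-window loan £55 billion: reserves +£55B, deposits 0.
FX purchase £34 billion: reserves +£34B, deposits 0.
Government spending £49 billion: reserves +£49B, deposits +£49B.
Currency withdrawal £19 billion: reserves −£19B, deposits −£19B.
Totals: Δreserves = +£119B, Δdeposits = +£30B.
Δrequired reserves = 3% × +£30B = +£0.9B.
Δexcess reserves = Δreserves − Δrequired = +£119B − (+£0.9B) = +£118.1 billion.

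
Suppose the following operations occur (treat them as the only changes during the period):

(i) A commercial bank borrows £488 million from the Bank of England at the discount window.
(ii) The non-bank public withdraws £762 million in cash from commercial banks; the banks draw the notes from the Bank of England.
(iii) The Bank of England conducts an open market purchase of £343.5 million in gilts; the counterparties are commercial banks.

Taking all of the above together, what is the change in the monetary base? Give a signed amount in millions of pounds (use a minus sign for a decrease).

Discount-window loan £488 million: Bank of England balance sheet expands → +£488M.
Currency withdrawal £762 million: just a shift between currency and reserves — both are base money → 0.
OMO purchase (from banks) £343.5 million: Bank of England balance sheet expands → +£343.5M.
Net: 488 + 0 + 343.5 = +£831.5 million.

+£831.5 million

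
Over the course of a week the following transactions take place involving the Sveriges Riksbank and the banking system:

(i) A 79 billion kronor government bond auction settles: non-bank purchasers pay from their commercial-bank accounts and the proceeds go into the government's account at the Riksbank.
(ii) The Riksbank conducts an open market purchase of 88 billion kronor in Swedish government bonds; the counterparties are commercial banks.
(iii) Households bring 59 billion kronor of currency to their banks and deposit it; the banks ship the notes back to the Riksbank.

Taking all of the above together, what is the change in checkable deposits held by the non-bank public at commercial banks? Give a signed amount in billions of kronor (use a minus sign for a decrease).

-20 billion

Government account inflow 79 billion kronor: non-bank counterparties' bank balances fall → −79B.
OMO purchase (from banks) 88 billion kronor: the counterparty is a bank, so public deposits are unchanged → 0.
Currency deposit 59 billion kronor: non-bank counterparties' bank balances rise → +59B.
Net: −79 + 0 + 59 = -20 billion.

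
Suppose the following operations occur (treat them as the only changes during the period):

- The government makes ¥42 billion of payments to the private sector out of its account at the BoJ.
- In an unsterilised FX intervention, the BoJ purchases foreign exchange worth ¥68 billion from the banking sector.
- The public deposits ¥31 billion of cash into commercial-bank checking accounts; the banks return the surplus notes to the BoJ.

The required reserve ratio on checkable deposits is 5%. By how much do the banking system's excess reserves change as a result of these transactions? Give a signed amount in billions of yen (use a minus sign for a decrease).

+¥137.35 billion

Government spending ¥42 billion: reserves +¥42B, deposits +¥42B.
FX purchase ¥68 billion: reserves +¥68B, deposits 0.
Currency deposit ¥31 billion: reserves +¥31B, deposits +¥31B.
Totals: Δreserves = +¥141B, Δdeposits = +¥73B.
Δrequired reserves = 5% × +¥73B = +¥3.65B.
Δexcess reserves = Δreserves − Δrequired = +¥141B − (+¥3.65B) = +¥137.35 billion.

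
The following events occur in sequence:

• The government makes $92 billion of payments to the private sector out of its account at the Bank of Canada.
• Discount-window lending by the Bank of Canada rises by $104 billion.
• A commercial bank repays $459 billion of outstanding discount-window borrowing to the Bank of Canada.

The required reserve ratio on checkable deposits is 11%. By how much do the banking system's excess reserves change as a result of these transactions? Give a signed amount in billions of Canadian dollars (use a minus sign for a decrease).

-$273.12 billion

Government spending $92 billion: reserves +$92B, deposits +$92B.
Discount-window loan $104 billion: reserves +$104B, deposits 0.
Discount-window repayment $459 billion: reserves −$459B, deposits 0.
Totals: Δreserves = −$263B, Δdeposits = +$92B.
Δrequired reserves = 11% × +$92B = +$10.12B.
Δexcess reserves = Δreserves − Δrequired = −$263B − (+$10.12B) = -$273.12 billion.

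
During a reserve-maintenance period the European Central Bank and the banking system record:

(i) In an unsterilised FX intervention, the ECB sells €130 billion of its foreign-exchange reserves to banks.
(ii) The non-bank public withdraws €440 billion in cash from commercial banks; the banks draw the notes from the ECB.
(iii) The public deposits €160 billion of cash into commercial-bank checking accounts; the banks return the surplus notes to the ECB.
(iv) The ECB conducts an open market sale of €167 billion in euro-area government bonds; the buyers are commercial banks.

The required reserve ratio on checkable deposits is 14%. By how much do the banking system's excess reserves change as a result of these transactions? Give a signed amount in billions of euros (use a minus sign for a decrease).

FX sale €130 billion: reserves −€130B, deposits 0.
Currency withdrawal €440 billion: reserves −€440B, deposits −€440B.
Currency deposit €160 billion: reserves +€160B, deposits +€160B.
OMO sale (to banks) €167 billion: reserves −€167B, deposits 0.
Totals: Δreserves = −€577B, Δdeposits = −€280B.
Δrequired reserves = 14% × −€280B = −€39.2B.
Δexcess reserves = Δreserves − Δrequired = −€577B − (−€39.2B) = -€537.8 billion.

-€537.8 billion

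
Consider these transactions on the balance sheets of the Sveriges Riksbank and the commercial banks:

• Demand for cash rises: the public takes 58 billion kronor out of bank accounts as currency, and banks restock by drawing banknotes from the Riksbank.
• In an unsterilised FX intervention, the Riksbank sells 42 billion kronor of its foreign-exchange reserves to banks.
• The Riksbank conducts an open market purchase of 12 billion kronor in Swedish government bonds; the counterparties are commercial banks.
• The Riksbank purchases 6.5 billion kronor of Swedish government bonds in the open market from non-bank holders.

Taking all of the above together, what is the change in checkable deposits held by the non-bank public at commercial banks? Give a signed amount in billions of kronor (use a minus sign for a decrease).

Riksbank balance sheet:
  Assets:      Securities +18.5B, Foreign assets −42B
  Liabilities: Bank reserves −81.5B, Currency in circulation +58B
Commercial banking system:
  Assets:      Reserves at CB −81.5B, Securities −12B, Foreign assets +42B
  Liabilities: Checkable deposits −51.5B
So the change in checkable deposits held by the non-bank public at commercial banks is -51.5 billion.

-51.5 billion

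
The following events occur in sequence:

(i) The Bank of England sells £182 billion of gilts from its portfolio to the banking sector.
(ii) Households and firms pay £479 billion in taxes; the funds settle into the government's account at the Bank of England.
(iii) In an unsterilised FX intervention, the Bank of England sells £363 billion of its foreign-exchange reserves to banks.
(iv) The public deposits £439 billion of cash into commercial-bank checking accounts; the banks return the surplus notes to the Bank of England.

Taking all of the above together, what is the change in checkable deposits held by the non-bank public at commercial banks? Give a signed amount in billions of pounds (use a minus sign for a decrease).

Bank of England balance sheet:
  Assets:      Securities −£182B, Foreign assets −£363B
  Liabilities: Bank reserves −£585B, Currency in circulation −£439B, Government deposits +£479B
Commercial banking system:
  Assets:      Reserves at CB −£585B, Securities +£182B, Foreign assets +£363B
  Liabilities: Checkable deposits −£40B
So the change in checkable deposits held by the non-bank public at commercial banks is -£40 billion.

-£40 billion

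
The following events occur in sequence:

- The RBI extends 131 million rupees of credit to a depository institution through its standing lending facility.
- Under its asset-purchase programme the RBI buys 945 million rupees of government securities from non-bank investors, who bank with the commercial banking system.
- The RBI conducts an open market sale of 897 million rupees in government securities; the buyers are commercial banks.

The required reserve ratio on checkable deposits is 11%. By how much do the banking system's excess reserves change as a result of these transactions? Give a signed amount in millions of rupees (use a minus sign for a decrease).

+75.05 million

Discount-window loan 131 million rupees: reserves +131M, deposits 0.
Asset purchase (from non-banks) 945 million rupees: reserves +945M, deposits +945M.
OMO sale (to banks) 897 million rupees: reserves −897M, deposits 0.
Totals: Δreserves = +179M, Δdeposits = +945M.
Δrequired reserves = 11% × +945M = +103.95M.
Δexcess reserves = Δreserves − Δrequired = +179M − (+103.95M) = +75.05 million.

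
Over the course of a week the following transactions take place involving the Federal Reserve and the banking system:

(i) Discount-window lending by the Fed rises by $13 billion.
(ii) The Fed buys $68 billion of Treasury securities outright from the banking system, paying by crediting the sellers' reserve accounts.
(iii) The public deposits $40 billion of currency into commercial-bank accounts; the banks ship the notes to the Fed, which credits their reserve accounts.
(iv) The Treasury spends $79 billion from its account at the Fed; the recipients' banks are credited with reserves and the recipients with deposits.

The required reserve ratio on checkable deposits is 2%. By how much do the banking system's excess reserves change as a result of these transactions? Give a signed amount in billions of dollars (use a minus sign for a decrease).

Discount-window loan $13 billion: reserves +$13B, deposits 0.
OMO purchase (from banks) $68 billion: reserves +$68B, deposits 0.
Currency deposit $40 billion: reserves +$40B, deposits +$40B.
Government spending $79 billion: reserves +$79B, deposits +$79B.
Totals: Δreserves = +$200B, Δdeposits = +$119B.
Δrequired reserves = 2% × +$119B = +$2.38B.
Δexcess reserves = Δreserves − Δrequired = +$200B − (+$2.38B) = +$197.62 billion.

+$197.62 billion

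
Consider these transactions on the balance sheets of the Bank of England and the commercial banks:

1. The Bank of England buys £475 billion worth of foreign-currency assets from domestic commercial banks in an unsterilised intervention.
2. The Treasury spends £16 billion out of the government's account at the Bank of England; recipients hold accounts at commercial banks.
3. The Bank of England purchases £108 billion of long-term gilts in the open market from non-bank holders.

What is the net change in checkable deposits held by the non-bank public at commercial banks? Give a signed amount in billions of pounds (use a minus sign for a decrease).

+£124 billion

Bank of England balance sheet:
  Assets:      Securities +£108B, Foreign assets +£475B
  Liabilities: Bank reserves +£599B, Government deposits −£16B
Commercial banking system:
  Assets:      Reserves at CB +£599B, Foreign assets −£475B
  Liabilities: Checkable deposits +£124B
So the change in checkable deposits held by the non-bank public at commercial banks is +£124 billion.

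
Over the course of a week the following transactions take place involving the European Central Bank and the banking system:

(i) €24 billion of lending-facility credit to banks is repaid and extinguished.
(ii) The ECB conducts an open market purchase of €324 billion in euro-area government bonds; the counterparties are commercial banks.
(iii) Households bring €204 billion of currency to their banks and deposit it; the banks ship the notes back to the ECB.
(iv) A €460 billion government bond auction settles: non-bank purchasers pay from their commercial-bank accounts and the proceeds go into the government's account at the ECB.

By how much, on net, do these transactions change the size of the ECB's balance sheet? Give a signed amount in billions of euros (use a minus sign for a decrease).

ECB balance sheet:
  Assets:      Securities +€324B, Loans to banks −€24B
  Liabilities: Bank reserves +€44B, Currency in circulation −€204B, Government deposits +€460B
Change in total ECB assets = +€300 billion.

+€300 billion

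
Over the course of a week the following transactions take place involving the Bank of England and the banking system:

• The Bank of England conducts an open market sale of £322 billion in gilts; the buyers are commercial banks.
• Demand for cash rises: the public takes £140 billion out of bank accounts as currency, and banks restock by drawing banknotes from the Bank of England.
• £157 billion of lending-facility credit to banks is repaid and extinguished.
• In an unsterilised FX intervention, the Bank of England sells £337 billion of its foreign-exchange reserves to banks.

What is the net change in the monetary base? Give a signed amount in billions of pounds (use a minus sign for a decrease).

-£816 billion

OMO sale (to banks) £322 billion: Bank of England balance sheet contracts → −£322B.
Currency withdrawal £140 billion: just a shift between currency and reserves — both are base money → 0.
Discount-window repayment £157 billion: Bank of England balance sheet contracts → −£157B.
FX sale £337 billion: Bank of England balance sheet contracts → −£337B.
Net: −322 + 0 − 157 − 337 = -£816 billion.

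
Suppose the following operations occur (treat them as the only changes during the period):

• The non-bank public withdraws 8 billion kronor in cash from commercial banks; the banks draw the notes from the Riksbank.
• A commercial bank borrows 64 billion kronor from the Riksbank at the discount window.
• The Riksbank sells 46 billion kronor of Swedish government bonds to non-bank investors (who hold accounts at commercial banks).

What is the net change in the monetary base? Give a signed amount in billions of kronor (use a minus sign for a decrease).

+18 billion

Riksbank balance sheet:
  Assets:      Securities −46B, Loans to banks +64B
  Liabilities: Bank reserves +10B, Currency in circulation +8B
Commercial banking system:
  Assets:      Reserves at CB +10B
  Liabilities: Checkable deposits −54B, Borrowings from CB +64B
Monetary base = currency + reserves: +8B + (+10B) = +18 billion.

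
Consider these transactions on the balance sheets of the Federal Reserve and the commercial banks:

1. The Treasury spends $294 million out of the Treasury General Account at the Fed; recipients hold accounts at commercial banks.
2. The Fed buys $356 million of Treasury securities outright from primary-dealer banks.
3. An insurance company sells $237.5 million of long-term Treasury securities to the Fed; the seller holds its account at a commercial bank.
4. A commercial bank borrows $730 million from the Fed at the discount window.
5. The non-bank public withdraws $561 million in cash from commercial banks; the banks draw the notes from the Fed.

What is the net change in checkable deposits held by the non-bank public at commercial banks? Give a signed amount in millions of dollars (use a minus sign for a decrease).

-$29.5 million

Fed balance sheet:
  Assets:      Securities +$593.5M, Loans to banks +$730M
  Liabilities: Bank reserves +$1056.5M, Currency in circulation +$561M, Government deposits −$294M
Commercial banking system:
  Assets:      Reserves at CB +$1056.5M, Securities −$356M
  Liabilities: Checkable deposits −$29.5M, Borrowings from CB +$730M
So the change in checkable deposits held by the non-bank public at commercial banks is -$29.5 million.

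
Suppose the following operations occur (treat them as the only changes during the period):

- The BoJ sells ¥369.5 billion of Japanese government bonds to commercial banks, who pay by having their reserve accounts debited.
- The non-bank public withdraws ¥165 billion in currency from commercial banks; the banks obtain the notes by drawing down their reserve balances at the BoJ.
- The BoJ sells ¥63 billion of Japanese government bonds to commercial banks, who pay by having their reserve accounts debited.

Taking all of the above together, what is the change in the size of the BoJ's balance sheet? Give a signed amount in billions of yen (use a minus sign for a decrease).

BoJ balance sheet:
  Assets:      Securities −¥432.5B
  Liabilities: Bank reserves −¥597.5B, Currency in circulation +¥165B
Change in total BoJ assets = -¥432.5 billion.

-¥432.5 billion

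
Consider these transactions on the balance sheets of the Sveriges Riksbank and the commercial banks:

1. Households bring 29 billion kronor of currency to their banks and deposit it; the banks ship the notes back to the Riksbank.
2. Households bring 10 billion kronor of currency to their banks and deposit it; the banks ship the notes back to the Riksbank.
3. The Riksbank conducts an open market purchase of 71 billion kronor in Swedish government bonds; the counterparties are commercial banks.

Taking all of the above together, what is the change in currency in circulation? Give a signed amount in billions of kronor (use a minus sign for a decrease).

Riksbank balance sheet:
  Assets:      Securities +71B
  Liabilities: Bank reserves +110B, Currency in circulation −39B
Commercial banking system:
  Assets:      Reserves at CB +110B, Securities −71B
  Liabilities: Checkable deposits +39B
So the change in currency in circulation is -39 billion.

-39 billion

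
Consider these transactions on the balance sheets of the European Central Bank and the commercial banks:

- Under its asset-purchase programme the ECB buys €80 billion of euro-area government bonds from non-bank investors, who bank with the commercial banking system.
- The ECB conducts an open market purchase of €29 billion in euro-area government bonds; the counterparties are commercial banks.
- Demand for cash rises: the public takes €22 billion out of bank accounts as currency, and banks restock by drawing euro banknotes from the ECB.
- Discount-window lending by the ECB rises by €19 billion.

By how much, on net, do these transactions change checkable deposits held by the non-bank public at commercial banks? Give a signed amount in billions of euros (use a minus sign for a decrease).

ECB balance sheet:
  Assets:      Securities +€109B, Loans to banks +€19B
  Liabilities: Bank reserves +€106B, Currency in circulation +€22B
Commercial banking system:
  Assets:      Reserves at CB +€106B, Securities −€29B
  Liabilities: Checkable deposits +€58B, Borrowings from CB +€19B
So the change in checkable deposits held by the non-bank public at commercial banks is +€58 billion.

+€58 billion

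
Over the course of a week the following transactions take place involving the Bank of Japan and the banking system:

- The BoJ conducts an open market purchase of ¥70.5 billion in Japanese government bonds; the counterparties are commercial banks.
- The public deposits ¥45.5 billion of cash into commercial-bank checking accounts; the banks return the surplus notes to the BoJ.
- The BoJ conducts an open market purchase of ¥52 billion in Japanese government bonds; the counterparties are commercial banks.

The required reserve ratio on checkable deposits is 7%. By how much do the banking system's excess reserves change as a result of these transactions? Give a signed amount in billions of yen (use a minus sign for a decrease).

OMO purchase (from banks) ¥70.5 billion: reserves +¥70.5B, deposits 0.
Currency deposit ¥45.5 billion: reserves +¥45.5B, deposits +¥45.5B.
OMO purchase (from banks) ¥52 billion: reserves +¥52B, deposits 0.
Totals: Δreserves = +¥168B, Δdeposits = +¥45.5B.
Δrequired reserves = 7% × +¥45.5B = +¥3.185B.
Δexcess reserves = Δreserves − Δrequired = +¥168B − (+¥3.185B) = +¥164.815 billion.

+¥164.815 billion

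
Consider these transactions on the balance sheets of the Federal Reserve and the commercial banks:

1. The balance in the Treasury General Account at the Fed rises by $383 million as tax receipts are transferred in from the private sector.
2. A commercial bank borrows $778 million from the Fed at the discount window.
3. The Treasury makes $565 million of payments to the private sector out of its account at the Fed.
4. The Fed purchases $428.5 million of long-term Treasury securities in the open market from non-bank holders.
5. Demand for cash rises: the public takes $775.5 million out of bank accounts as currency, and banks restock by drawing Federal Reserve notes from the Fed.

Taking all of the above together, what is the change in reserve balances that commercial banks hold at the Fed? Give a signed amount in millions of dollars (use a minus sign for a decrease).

Fed balance sheet:
  Assets:      Securities +$428.5M, Loans to banks +$778M
  Liabilities: Bank reserves +$613M, Currency in circulation +$775.5M, Government deposits −$182M
So the change in reserve balances that commercial banks hold at the Fed is +$613 million.

+$613 million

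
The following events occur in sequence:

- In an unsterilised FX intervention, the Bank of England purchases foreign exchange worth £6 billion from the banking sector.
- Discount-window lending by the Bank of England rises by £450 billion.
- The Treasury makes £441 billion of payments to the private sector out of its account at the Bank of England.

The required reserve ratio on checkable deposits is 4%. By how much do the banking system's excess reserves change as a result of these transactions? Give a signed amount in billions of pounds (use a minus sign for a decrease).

+£879.36 billion

FX purchase £6 billion: reserves +£6B, deposits 0.
Discount-window loan £450 billion: reserves +£450B, deposits 0.
Government spending £441 billion: reserves +£441B, deposits +£441B.
Totals: Δreserves = +£897B, Δdeposits = +£441B.
Δrequired reserves = 4% × +£441B = +£17.64B.
Δexcess reserves = Δreserves − Δrequired = +£897B − (+£17.64B) = +£879.36 billion.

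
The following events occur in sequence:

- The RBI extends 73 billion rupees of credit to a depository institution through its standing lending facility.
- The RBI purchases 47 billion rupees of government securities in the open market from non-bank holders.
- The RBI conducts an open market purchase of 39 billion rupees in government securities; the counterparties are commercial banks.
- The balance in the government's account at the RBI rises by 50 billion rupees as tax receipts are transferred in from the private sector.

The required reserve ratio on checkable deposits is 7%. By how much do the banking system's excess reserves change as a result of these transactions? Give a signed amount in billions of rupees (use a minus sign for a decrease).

Discount-window loan 73 billion rupees: reserves +73B, deposits 0.
Asset purchase (from non-banks) 47 billion rupees: reserves +47B, deposits +47B.
OMO purchase (from banks) 39 billion rupees: reserves +39B, deposits 0.
Government account inflow 50 billion rupees: reserves −50B, deposits −50B.
Totals: Δreserves = +109B, Δdeposits = −3B.
Δrequired reserves = 7% × −3B = −0.21B.
Δexcess reserves = Δreserves − Δrequired = +109B − (−0.21B) = +109.21 billion.

+109.21 billion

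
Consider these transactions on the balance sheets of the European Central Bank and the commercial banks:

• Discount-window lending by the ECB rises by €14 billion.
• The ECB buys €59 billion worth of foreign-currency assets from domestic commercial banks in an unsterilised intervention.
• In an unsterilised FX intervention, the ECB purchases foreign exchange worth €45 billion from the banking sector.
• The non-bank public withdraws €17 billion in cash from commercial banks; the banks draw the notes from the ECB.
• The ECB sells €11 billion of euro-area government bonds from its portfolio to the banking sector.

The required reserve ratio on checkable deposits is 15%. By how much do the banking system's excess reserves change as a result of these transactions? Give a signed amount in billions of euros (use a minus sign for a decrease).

Discount-window loan €14 billion: reserves +€14B, deposits 0.
FX purchase €59 billion: reserves +€59B, deposits 0.
FX purchase €45 billion: reserves +€45B, deposits 0.
Currency withdrawal €17 billion: reserves −€17B, deposits −€17B.
OMO sale (to banks) €11 billion: reserves −€11B, deposits 0.
Totals: Δreserves = +€90B, Δdeposits = −€17B.
Δrequired reserves = 15% × −€17B = −€2.55B.
Δexcess reserves = Δreserves − Δrequired = +€90B − (−€2.55B) = +€92.55 billion.

+€92.55 billion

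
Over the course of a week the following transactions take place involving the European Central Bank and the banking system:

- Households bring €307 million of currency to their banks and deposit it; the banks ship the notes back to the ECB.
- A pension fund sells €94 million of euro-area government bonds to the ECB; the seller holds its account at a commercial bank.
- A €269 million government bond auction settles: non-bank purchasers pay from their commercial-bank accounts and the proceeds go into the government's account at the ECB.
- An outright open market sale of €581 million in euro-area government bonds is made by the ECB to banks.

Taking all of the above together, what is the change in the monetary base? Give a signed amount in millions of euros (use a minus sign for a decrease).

Currency deposit €307 million: just a shift between currency and reserves — both are base money → 0.
Asset purchase (from non-banks) €94 million: ECB balance sheet expands → +€94M.
Government account inflow €269 million: reserves shift to a non-base liability → −€269M.
OMO sale (to banks) €581 million: ECB balance sheet contracts → −€581M.
Net: 0 + 94 − 269 − 581 = -€756 million.

-€756 million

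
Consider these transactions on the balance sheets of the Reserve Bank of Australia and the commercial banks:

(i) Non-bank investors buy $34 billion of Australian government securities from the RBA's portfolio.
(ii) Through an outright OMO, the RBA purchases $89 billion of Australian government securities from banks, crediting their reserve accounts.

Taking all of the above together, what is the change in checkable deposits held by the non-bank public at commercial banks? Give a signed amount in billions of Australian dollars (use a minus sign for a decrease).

-$34 billion

RBA balance sheet:
  Assets:      Securities +$55B
  Liabilities: Bank reserves +$55B
Commercial banking system:
  Assets:      Reserves at CB +$55B, Securities −$89B
  Liabilities: Checkable deposits −$34B
So the change in checkable deposits held by the non-bank public at commercial banks is -$34 billion.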